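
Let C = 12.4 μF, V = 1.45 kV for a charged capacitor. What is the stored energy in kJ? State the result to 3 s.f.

Directly: E = ½CV².
C = 12.4 μF = 1.240×10^-5 F; V = 1.45 kV = 1450 V.
E = 13.04 J
13.04 J × (1 kJ / 1000 J) = 0.01304 kJ

0.0130 kJ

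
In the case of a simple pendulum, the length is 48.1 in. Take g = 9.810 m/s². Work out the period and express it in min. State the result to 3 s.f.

0.0370 min

Directly: T = 2π√(L/g).
L = 48.1 in = 1.222 m; g = 9.810 m/s².
T = 2.217 s
2.217 s × (1 min / 60.00 s) = 0.03696 min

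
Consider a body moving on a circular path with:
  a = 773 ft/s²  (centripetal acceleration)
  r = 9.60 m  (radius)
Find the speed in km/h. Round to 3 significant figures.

171 km/h

Solving a = v²/r for v: v = √(a·r).
a = 773 ft/s² = 235.6 m/s²; r = 9.60 m.
v = 47.56 m/s
47.56 m/s × (1 km/h / 0.2778 m/s) = 171.2 km/h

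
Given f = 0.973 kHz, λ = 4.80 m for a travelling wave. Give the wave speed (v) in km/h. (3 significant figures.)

Directly: v = fλ.
f = 0.973 kHz = 973.0 Hz; λ = 4.80 m.
v = 4670 m/s
4670 m/s × (1 km/h / 0.2778 m/s) = 16813 km/h

16800 km/h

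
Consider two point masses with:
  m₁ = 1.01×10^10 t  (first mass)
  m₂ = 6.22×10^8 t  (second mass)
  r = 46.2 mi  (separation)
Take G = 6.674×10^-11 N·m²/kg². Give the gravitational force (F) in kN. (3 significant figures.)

75.8 kN

Directly: F = Gm₁m₂/r².
m₁ = 1.01×10^10 t = 1.010×10^13 kg; m₂ = 6.22×10^8 t = 6.220×10^11 kg; r = 46.2 mi = 74352 m; G = 6.674×10^-11 N·m²/kg².
F = 75843 N  (the unit combination reduces to kg·m/s² = N)
75843 N × (1 kN / 1000 N) = 75.84 kN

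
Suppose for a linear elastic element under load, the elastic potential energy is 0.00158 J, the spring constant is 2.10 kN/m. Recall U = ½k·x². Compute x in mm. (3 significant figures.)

Rearranging U = ½k·x² for x: x = √(2U/k).
U = 0.00158 J; k = 2.10 kN/m = 2100 N/m.
x = 0.001227 m
0.001227 m × (1 mm / 0.001000 m) = 1.227 mm

1.23 mm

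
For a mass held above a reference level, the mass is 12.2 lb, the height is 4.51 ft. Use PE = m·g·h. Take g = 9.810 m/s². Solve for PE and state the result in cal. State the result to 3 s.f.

Directly: PE = mgh.
m = 12.2 lb = 5.534 kg; h = 4.51 ft = 1.375 m; g = 9.810 m/s².
PE = 74.63 J
74.63 J × (1 cal / 4.184 J) = 17.84 cal

17.8 cal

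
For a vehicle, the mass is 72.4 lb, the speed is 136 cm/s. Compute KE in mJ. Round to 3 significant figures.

KE is given directly by: KE = ½mv².
m = 72.4 lb = 32.84 kg; v = 136 cm/s = 1.360 m/s.
KE = 30.37 J
30.37 J × (1 mJ / 0.001000 J) = 30371 mJ

30400 mJ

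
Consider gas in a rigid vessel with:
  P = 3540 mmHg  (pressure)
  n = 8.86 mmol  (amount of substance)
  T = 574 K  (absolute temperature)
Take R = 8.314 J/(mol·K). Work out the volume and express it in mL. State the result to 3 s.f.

89.6 mL

Solving PV = nRT for V: V = nRT/P.
P = 3540 mmHg = 4.720×10^5 Pa; n = 8.86 mmol = 0.008860 mol; T = 574 K; R = 8.314 J/(mol·K).
V = 8.959×10^-5 m³
8.959×10^-5 m³ × (1 mL / 1.000×10^-6 m³) = 89.59 mL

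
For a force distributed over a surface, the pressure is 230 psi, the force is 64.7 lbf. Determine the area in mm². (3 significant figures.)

181 mm²

Rearranging P = F/A for A: A = F/P.
P = 230 psi = 1.586×10^6 Pa; F = 64.7 lbf = 287.8 N.
A = 1.815×10^-4 m²
1.815×10^-4 m² × (1 mm² / 1.000×10^-6 m²) = 181.5 mm²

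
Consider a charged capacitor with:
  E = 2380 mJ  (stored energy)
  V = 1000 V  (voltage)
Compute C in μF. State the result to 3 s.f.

4.76 μF

Solving E = ½C·V² for C: C = 2E/V².
E = 2380 mJ = 2.380 J; V = 1000 V.
C = 4.760×10^-6 F
4.760×10^-6 F × (1 μF / 1.000×10^-6 F) = 4.760 μF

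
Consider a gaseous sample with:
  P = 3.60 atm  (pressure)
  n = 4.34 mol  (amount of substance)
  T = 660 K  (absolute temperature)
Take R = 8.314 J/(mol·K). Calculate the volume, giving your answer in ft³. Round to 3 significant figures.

From the ideal-gas law: V = nRT/P.
P = 3.60 atm = 3.648×10^5 Pa; n = 4.34 mol; T = 660 K; R = 8.314 J/(mol·K).
V = 0.06529 m³
0.06529 m³ × (1 ft³ / 0.02832 m³) = 2.306 ft³

2.31 ft³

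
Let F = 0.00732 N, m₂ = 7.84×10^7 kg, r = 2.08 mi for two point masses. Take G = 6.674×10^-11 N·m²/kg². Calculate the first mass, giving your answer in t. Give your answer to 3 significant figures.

Rearranging: m₁ = F·r²/(G·m₂).
F = 0.00732 N; m₂ = 7.84×10^7 kg; r = 2.08 mi = 3347 m; G = 6.674×10^-11 N·m²/kg².
m₁ = 1.568×10^7 kg
1.568×10^7 kg × (1 t / 1000 kg) = 15676 t

15700 t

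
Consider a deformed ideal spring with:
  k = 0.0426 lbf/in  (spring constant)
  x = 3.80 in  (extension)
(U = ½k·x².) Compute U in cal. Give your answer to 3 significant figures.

0.00831 cal

Directly: U = ½kx².
k = 0.0426 lbf/in = 7.460 N/m; x = 3.80 in = 0.09652 m.
U = 0.03475 J  (the unit combination reduces to kg·m²/s² = J)
0.03475 J × (1 cal / 4.184 J) = 0.008306 cal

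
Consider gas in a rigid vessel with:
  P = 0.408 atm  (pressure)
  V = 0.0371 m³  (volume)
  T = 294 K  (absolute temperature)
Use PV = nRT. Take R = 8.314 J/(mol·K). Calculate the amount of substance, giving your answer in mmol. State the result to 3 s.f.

627 mmol

From the ideal-gas law: n = PV/(RT).
P = 0.408 atm = 41341 Pa; V = 0.0371 m³; T = 294 K; R = 8.314 J/(mol·K).
n = 0.6275 mol
0.6275 mol × (1 mmol / 0.001000 mol) = 627.5 mmol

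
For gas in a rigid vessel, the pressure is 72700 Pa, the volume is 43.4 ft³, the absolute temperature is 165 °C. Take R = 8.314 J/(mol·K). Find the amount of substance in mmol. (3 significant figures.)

24500 mmol

Rearranging PV = nRT for n: n = PV/(RT).
P = 72700 Pa; V = 43.4 ft³ = 1.229 m³; T = 165 °C = 438.1 K; R = 8.314 J/(mol·K).
n = 24.53 mol
24.53 mol × (1 mmol / 0.001000 mol) = 24527 mmol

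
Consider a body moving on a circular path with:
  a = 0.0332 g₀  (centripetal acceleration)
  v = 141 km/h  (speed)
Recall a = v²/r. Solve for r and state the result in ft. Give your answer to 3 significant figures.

Rearranging a = v²/r for r: r = v²/a.
a = 0.0332 g₀ = 0.3256 m/s²; v = 141 km/h = 39.17 m/s.
r = 4712 m
4712 m × (1 ft / 0.3048 m) = 15458 ft

15500 ft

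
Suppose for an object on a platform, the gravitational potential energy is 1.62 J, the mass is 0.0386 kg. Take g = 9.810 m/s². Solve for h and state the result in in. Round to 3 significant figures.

168 in

Rearranging PE = m·g·h for h: h = PE/(m·g).
PE = 1.62 J; m = 0.0386 kg; g = 9.810 m/s².
h = 4.278 m
4.278 m × (1 in / 0.02540 m) = 168.4 in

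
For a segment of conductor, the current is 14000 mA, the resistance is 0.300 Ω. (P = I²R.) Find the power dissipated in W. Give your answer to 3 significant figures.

P is given directly by: P = I²R.
I = 14000 mA = 14.00 A; R = 0.300 Ω.
P = 58.80 W  (the unit combination reduces to kg·m²/s³ = W)

58.8 W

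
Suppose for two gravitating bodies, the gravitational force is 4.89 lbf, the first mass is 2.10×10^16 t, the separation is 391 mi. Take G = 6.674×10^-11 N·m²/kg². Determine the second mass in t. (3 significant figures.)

Rearranging: m₂ = F·r²/(G·m₁).
F = 4.89 lbf = 21.75 N; m₁ = 2.10×10^16 t = 2.100×10^19 kg; r = 391 mi = 6.293×10^5 m; G = 6.674×10^-11 N·m²/kg².
m₂ = 6145 kg
6145 kg × (1 t / 1000 kg) = 6.145 t

6.15 t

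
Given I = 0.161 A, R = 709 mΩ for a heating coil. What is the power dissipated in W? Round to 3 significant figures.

Directly: P = I²R.
I = 0.161 A; R = 709 mΩ = 0.7090 Ω.
P = 0.01838 W

0.0184 W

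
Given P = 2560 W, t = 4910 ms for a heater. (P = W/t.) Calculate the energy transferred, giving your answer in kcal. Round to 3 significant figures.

Solving P = W/t for W: W = P·t.
P = 2560 W; t = 4910 ms = 4.910 s.
W = 12570 J
12570 J × (1 kcal / 4184 J) = 3.004 kcal

3.00 kcal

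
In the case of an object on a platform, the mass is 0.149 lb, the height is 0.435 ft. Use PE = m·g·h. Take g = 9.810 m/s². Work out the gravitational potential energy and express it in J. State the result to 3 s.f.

Directly: PE = mgh.
m = 0.149 lb = 0.06759 kg; h = 0.435 ft = 0.1326 m; g = 9.810 m/s².
PE = 0.08791 J  (the unit combination reduces to kg·m²/s² = J)

0.0879 J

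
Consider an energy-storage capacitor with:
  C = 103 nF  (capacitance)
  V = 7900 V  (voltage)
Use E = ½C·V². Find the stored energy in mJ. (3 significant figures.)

E is given directly by: E = ½CV².
C = 103 nF = 1.030×10^-7 F; V = 7900 V.
E = 3.214 J  (the unit combination reduces to kg·m²/s² = J)
3.214 J × (1 mJ / 0.001000 J) = 3214 mJ

3210 mJ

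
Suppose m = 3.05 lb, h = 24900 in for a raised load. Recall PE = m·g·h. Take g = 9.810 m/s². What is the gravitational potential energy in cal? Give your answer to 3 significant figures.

PE is given directly by: PE = mgh.
m = 3.05 lb = 1.383 kg; h = 24900 in = 632.5 m; g = 9.810 m/s².
PE = 8584 J  (the unit combination reduces to kg·m²/s² = J)
8584 J × (1 cal / 4.184 J) = 2052 cal

2050 cal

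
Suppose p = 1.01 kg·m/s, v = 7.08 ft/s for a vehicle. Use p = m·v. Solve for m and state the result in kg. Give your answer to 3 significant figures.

Solving p = m·v for m: m = p/v.
p = 1.01 kg·m/s; v = 7.08 ft/s = 2.158 m/s.
m = 0.4680 kg

0.468 kg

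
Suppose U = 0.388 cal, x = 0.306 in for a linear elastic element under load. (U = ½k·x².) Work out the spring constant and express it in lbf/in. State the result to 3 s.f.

307 lbf/in

Rearranging U = ½k·x² for k: k = 2U/x².
U = 0.388 cal = 1.623 J; x = 0.306 in = 0.007772 m.
k = 53746 N/m
53746 N/m × (1 lbf/in / 175.1 N/m) = 306.9 lbf/in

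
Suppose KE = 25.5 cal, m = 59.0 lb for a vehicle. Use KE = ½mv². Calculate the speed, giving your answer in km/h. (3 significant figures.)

10.2 km/h

Solving KE = ½mv² for v: v = √(2·KE/m).
KE = 25.5 cal = 106.7 J; m = 59.0 lb = 26.76 kg.
v = 2.824 m/s
2.824 m/s × (1 km/h / 0.2778 m/s) = 10.17 km/h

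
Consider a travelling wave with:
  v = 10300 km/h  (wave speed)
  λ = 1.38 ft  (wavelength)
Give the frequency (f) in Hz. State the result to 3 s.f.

Rearranging v = f·λ for f: f = v/λ.
v = 10300 km/h = 2861 m/s; λ = 1.38 ft = 0.4206 m.
f = 6802 Hz

6800 Hz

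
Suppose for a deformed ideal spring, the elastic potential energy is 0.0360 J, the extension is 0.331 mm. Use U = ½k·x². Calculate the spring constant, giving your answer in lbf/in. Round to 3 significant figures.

3750 lbf/in

Rearranging U = ½k·x² for k: k = 2U/x².
U = 0.0360 J; x = 0.331 mm = 3.310×10^-4 m.
k = 6.572×10^5 N/m
6.572×10^5 N/m × (1 lbf/in / 175.1 N/m) = 3753 lbf/in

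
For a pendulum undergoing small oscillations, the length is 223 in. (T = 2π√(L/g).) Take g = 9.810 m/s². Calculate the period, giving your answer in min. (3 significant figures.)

T is given directly by: T = 2π√(L/g).
L = 223 in = 5.664 m; g = 9.810 m/s².
T = 4.774 s
4.774 s × (1 min / 60.00 s) = 0.07957 min

0.0796 min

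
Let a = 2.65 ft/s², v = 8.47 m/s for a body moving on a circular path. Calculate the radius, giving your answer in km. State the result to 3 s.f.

0.0888 km

Rearranging a = v²/r for r: r = v²/a.
a = 2.65 ft/s² = 0.8077 m/s²; v = 8.47 m/s.
r = 88.82 m
88.82 m × (1 km / 1000 m) = 0.08882 km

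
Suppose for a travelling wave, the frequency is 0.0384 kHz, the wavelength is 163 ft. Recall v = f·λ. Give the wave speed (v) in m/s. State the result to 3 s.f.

v is given directly by: v = fλ.
f = 0.0384 kHz = 38.40 Hz; λ = 163 ft = 49.68 m.
v = 1908 m/s

1910 m/s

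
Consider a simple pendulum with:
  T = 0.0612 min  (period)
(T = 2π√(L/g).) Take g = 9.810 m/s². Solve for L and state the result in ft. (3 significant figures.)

11.0 ft

Solving T = 2π√(L/g) for L: L = g·(T/2π)².
T = 0.0612 min = 3.672 s; g = 9.810 m/s².
L = 3.351 m
3.351 m × (1 ft / 0.3048 m) = 10.99 ft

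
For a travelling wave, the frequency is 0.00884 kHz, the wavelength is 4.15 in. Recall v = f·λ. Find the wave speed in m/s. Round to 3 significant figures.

0.932 m/s

v is given directly by: v = fλ.
f = 0.00884 kHz = 8.840 Hz; λ = 4.15 in = 0.1054 m.
v = 0.9318 m/s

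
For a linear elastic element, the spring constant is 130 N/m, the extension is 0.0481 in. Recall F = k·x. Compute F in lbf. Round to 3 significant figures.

From Hooke's law: F = kx.
k = 130 N/m; x = 0.0481 in = 0.001222 m.
F = 0.1588 N  (the unit combination reduces to kg·m/s² = N)
0.1588 N × (1 lbf / 4.448 N) = 0.03571 lbf

0.0357 lbf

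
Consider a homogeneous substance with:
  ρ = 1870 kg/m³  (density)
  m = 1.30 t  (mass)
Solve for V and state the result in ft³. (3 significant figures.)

24.6 ft³

Solving ρ = m/V for V: V = m/ρ.
ρ = 1870 kg/m³; m = 1.30 t = 1300 kg.
V = 0.6952 m³
0.6952 m³ × (1 ft³ / 0.02832 m³) = 24.55 ft³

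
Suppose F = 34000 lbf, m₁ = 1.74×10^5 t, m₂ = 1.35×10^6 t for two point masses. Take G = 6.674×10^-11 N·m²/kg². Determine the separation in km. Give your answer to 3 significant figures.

Rearranging: r = √(G·m₁m₂/F).
F = 34000 lbf = 1.512×10^5 N; m₁ = 1.74×10^5 t = 1.740×10^8 kg; m₂ = 1.35×10^6 t = 1.350×10^9 kg; G = 6.674×10^-11 N·m²/kg².
r = 10.18 m
10.18 m × (1 km / 1000 m) = 0.01018 km

0.0102 km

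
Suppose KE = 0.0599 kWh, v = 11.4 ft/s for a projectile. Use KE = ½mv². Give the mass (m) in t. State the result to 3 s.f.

35.7 t

Rearranging KE = ½mv² for m: m = 2·KE/v².
KE = 0.0599 kWh = 2.156×10^5 J; v = 11.4 ft/s = 3.475 m/s.
m = 35721 kg
35721 kg × (1 t / 1000 kg) = 35.72 t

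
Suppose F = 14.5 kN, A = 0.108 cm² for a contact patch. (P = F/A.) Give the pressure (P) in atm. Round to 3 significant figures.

13300 atm

P is given directly by: P = F/A.
F = 14.5 kN = 14500 N; A = 0.108 cm² = 1.080×10^-5 m².
P = 1.343×10^9 Pa
1.343×10^9 Pa × (1 atm / 1.013×10^5 Pa) = 13250 atm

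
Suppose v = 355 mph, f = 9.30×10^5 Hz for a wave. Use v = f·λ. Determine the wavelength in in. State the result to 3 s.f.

0.00672 in

Solving v = f·λ for λ: λ = v/f.
v = 355 mph = 158.7 m/s; f = 9.30×10^5 Hz.
λ = 1.706×10^-4 m
1.706×10^-4 m × (1 in / 0.02540 m) = 0.006718 in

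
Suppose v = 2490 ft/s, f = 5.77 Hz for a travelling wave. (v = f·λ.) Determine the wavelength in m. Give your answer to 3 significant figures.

Rearranging: λ = v/f.
v = 2490 ft/s = 759.0 m/s; f = 5.77 Hz.
λ = 131.5 m

132 m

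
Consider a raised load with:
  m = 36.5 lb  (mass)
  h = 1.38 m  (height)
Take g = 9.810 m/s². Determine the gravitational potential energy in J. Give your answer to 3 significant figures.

PE is given directly by: PE = mgh.
m = 36.5 lb = 16.56 kg; h = 1.38 m; g = 9.810 m/s².
PE = 224.1 J  (the unit combination reduces to kg·m²/s² = J)

224 J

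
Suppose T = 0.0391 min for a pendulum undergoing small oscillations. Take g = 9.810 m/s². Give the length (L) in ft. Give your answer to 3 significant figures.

Rearranging: L = g·(T/2π)².
T = 0.0391 min = 2.346 s; g = 9.810 m/s².
L = 1.368 m
1.368 m × (1 ft / 0.3048 m) = 4.487 ft

4.49 ft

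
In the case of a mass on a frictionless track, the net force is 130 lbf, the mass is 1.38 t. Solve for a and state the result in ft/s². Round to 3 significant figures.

1.37 ft/s²

From Newton's second law: a = F/m.
F = 130 lbf = 578.3 N; m = 1.38 t = 1380 kg.
a = 0.4190 m/s²
0.4190 m/s² × (1 ft/s² / 0.3048 m/s²) = 1.375 ft/s²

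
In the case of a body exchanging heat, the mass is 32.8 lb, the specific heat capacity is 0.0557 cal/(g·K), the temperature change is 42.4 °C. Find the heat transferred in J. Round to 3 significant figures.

1.47×10^5 J

Q is given directly by: Q = mcΔT.
m = 32.8 lb = 14.88 kg; c = 0.0557 cal/(g·K) = 233.0 J/(kg·K); ΔT = 42.4 °C = 42.40 K.
Q = 1.470×10^5 J  (the unit combination reduces to kg·m²/s² = J)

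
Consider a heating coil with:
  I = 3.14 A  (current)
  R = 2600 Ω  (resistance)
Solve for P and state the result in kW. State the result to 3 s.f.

25.6 kW

P is given directly by: P = I²R.
I = 3.14 A; R = 2600 Ω.
P = 25635 W
25635 W × (1 kW / 1000 W) = 25.63 kW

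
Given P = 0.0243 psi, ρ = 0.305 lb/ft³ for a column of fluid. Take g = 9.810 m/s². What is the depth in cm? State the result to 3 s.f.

Rearranging: h = P/(ρ·g).
P = 0.0243 psi = 167.5 Pa; ρ = 0.305 lb/ft³ = 4.886 kg/m³; g = 9.810 m/s².
h = 3.496 m
3.496 m × (1 cm / 0.01000 m) = 349.6 cm

350 cm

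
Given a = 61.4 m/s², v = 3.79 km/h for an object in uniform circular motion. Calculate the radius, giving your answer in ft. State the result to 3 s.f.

Rearranging: r = v²/a.
a = 61.4 m/s²; v = 3.79 km/h = 1.053 m/s.
r = 0.01805 m
0.01805 m × (1 ft / 0.3048 m) = 0.05922 ft

0.0592 ft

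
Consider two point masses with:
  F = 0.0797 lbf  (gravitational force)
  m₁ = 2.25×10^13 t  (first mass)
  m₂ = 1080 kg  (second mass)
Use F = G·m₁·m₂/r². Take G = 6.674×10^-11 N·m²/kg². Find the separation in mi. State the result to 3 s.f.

42.0 mi

From Newton's law of gravitation: r = √(G·m₁m₂/F).
F = 0.0797 lbf = 0.3545 N; m₁ = 2.25×10^13 t = 2.250×10^16 kg; m₂ = 1080 kg; G = 6.674×10^-11 N·m²/kg².
r = 67635 m
67635 m × (1 mi / 1609 m) = 42.03 mi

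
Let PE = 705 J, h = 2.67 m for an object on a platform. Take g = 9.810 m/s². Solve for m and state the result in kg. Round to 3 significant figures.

26.9 kg

Solving PE = m·g·h for m: m = PE/(g·h).
PE = 705 J; h = 2.67 m; g = 9.810 m/s².
m = 26.92 kg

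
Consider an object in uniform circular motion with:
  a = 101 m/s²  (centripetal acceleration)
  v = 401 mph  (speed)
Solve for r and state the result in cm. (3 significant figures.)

Rearranging: r = v²/a.
a = 101 m/s²; v = 401 mph = 179.3 m/s.
r = 318.2 m
318.2 m × (1 cm / 0.01000 m) = 31817 cm

31800 cm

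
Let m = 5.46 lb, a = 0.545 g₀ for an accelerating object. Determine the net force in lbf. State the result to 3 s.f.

2.98 lbf

From Newton's second law: F = m·a.
m = 5.46 lb = 2.477 kg; a = 0.545 g₀ = 5.345 m/s².
F = 13.24 N
13.24 N × (1 lbf / 4.448 N) = 2.976 lbf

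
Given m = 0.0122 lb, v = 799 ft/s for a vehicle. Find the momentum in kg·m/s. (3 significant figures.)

1.35 kg·m/s

p is given directly by: p = mv.
m = 0.0122 lb = 0.005534 kg; v = 799 ft/s = 243.5 m/s.
p = 1.348 kg·m/s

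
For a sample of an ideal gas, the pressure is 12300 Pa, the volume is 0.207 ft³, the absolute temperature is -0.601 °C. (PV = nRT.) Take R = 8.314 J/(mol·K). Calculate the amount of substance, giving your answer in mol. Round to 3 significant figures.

Solving PV = nRT for n: n = PV/(RT).
P = 12300 Pa; V = 0.207 ft³ = 0.005862 m³; T = -0.601 °C = 272.5 K; R = 8.314 J/(mol·K).
n = 0.03182 mol

0.0318 mol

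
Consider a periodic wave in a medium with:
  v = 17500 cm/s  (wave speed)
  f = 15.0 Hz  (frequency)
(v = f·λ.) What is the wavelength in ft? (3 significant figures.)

Rearranging v = f·λ for λ: λ = v/f.
v = 17500 cm/s = 175.0 m/s; f = 15.0 Hz.
λ = 11.67 m
11.67 m × (1 ft / 0.3048 m) = 38.28 ft

38.3 ft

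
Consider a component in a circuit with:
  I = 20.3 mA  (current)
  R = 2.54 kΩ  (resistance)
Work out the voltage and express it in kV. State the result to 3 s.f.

From Ohm's law: V = IR.
I = 20.3 mA = 0.02030 A; R = 2.54 kΩ = 2540 Ω.
V = 51.56 V
51.56 V × (1 kV / 1000 V) = 0.05156 kV

0.0516 kV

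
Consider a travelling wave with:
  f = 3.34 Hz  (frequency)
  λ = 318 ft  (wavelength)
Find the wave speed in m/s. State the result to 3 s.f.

v is given directly by: v = fλ.
f = 3.34 Hz; λ = 318 ft = 96.93 m.
v = 323.7 m/s

324 m/s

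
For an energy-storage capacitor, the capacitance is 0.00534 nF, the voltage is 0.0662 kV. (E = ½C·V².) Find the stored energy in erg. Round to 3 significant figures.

Directly: E = ½CV².
C = 0.00534 nF = 5.340×10^-12 F; V = 0.0662 kV = 66.20 V.
E = 1.170×10^-8 J  (the unit combination reduces to kg·m²/s² = J)
1.170×10^-8 J × (1 erg / 1.000×10^-7 J) = 0.1170 erg

0.117 erg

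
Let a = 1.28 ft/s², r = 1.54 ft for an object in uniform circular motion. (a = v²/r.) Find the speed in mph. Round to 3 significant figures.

0.957 mph

Rearranging a = v²/r for v: v = √(a·r).
a = 1.28 ft/s² = 0.3901 m/s²; r = 1.54 ft = 0.4694 m.
v = 0.4279 m/s
0.4279 m/s × (1 mph / 0.4470 m/s) = 0.9573 mph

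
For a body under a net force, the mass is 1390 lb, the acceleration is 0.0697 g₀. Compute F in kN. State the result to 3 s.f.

Directly: F = m·a.
m = 1390 lb = 630.5 kg; a = 0.0697 g₀ = 0.6835 m/s².
F = 431.0 N
431.0 N × (1 kN / 1000 N) = 0.4310 kN

0.431 kN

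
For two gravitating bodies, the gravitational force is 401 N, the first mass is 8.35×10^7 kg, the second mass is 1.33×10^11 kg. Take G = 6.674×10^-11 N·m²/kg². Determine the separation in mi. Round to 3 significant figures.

Rearranging: r = √(G·m₁m₂/F).
F = 401 N; m₁ = 8.35×10^7 kg; m₂ = 1.33×10^11 kg; G = 6.674×10^-11 N·m²/kg².
r = 1360 m
1360 m × (1 mi / 1609 m) = 0.8448 mi

0.845 mi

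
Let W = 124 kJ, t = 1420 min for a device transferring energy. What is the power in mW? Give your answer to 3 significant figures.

1460 mW

Directly: P = W/t.
W = 124 kJ = 1.240×10^5 J; t = 1420 min = 85200 s.
P = 1.455 W
1.455 W × (1 mW / 0.001000 W) = 1455 mW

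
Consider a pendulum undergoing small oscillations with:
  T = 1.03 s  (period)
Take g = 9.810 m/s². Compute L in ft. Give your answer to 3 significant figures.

0.865 ft

Rearranging T = 2π√(L/g) for L: L = g·(T/2π)².
T = 1.03 s; g = 9.810 m/s².
L = 0.2636 m
0.2636 m × (1 ft / 0.3048 m) = 0.8649 ft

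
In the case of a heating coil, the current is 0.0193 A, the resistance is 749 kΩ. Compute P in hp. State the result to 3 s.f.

0.374 hp

Directly: P = I²R.
I = 0.0193 A; R = 749 kΩ = 7.490×10^5 Ω.
P = 279.0 W  (the unit combination reduces to kg·m²/s³ = W)
279.0 W × (1 hp / 745.7 W) = 0.3741 hp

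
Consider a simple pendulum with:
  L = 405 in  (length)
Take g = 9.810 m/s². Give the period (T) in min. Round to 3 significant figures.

Directly: T = 2π√(L/g).
L = 405 in = 10.29 m; g = 9.810 m/s².
T = 6.434 s
6.434 s × (1 min / 60.00 s) = 0.1072 min

0.107 min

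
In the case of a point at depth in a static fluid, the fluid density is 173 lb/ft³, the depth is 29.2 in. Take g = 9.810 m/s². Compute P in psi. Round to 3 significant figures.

P is given directly by: P = ρgh.
ρ = 173 lb/ft³ = 2771 kg/m³; h = 29.2 in = 0.7417 m; g = 9.810 m/s².
P = 20163 Pa
20163 Pa × (1 psi / 6895 Pa) = 2.924 psi

2.92 psi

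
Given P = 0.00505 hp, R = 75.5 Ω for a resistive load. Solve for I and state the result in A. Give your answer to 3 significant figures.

Rearranging: I = √(P/R).
P = 0.00505 hp = 3.766 W; R = 75.5 Ω.
I = 0.2233 A

0.223 A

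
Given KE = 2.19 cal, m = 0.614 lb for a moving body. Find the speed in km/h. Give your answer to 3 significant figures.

29.2 km/h

Rearranging KE = ½mv² for v: v = √(2·KE/m).
KE = 2.19 cal = 9.163 J; m = 0.614 lb = 0.2785 kg.
v = 8.112 m/s
8.112 m/s × (1 km/h / 0.2778 m/s) = 29.20 km/h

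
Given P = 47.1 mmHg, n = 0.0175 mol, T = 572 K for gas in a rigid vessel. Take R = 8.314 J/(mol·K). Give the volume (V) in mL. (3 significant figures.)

13300 mL

Rearranging: V = nRT/P.
P = 47.1 mmHg = 6279 Pa; n = 0.0175 mol; T = 572 K; R = 8.314 J/(mol·K).
V = 0.01325 m³
0.01325 m³ × (1 mL / 1.000×10^-6 m³) = 13253 mL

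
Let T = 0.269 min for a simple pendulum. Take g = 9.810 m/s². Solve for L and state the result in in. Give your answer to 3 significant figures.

2550 in

Rearranging T = 2π√(L/g) for L: L = g·(T/2π)².
T = 0.269 min = 16.14 s; g = 9.810 m/s².
L = 64.73 m
64.73 m × (1 in / 0.02540 m) = 2548 in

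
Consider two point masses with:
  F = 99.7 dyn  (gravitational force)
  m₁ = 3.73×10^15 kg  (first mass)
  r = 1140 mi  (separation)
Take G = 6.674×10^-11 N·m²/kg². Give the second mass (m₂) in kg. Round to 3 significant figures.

13500 kg

From Newton's law of gravitation: m₂ = F·r²/(G·m₁).
F = 99.7 dyn = 9.970×10^-4 N; m₁ = 3.73×10^15 kg; r = 1140 mi = 1.835×10^6 m; G = 6.674×10^-11 N·m²/kg².
m₂ = 13481 kg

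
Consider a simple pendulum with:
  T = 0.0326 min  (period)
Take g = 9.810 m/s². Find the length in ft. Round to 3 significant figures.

Solving T = 2π√(L/g) for L: L = g·(T/2π)².
T = 0.0326 min = 1.956 s; g = 9.810 m/s².
L = 0.9507 m
0.9507 m × (1 ft / 0.3048 m) = 3.119 ft

3.12 ft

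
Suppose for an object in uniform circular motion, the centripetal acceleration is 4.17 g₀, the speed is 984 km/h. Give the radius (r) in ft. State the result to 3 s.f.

Rearranging: r = v²/a.
a = 4.17 g₀ = 40.89 m/s²; v = 984 km/h = 273.3 m/s.
r = 1827 m
1827 m × (1 ft / 0.3048 m) = 5994 ft

5990 ft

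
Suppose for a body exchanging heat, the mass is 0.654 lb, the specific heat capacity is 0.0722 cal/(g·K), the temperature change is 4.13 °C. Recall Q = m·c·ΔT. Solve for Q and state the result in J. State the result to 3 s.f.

370 J

Q is given directly by: Q = mcΔT.
m = 0.654 lb = 0.2966 kg; c = 0.0722 cal/(g·K) = 302.1 J/(kg·K); ΔT = 4.13 °C = 4.130 K.
Q = 370.1 J  (the unit combination reduces to kg·m²/s² = J)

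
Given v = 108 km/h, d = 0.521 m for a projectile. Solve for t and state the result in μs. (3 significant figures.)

17400 μs

Solving v = d/t for t: t = d/v.
v = 108 km/h = 30.00 m/s; d = 0.521 m.
t = 0.01737 s
0.01737 s × (1 μs / 1.000×10^-6 s) = 17367 μs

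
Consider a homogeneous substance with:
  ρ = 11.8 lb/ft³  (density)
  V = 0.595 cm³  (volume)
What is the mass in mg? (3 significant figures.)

Rearranging ρ = m/V for m: m = ρV.
ρ = 11.8 lb/ft³ = 189.0 kg/m³; V = 0.595 cm³ = 5.950×10^-7 m³.
m = 1.125×10^-4 kg
1.125×10^-4 kg × (1 mg / 1.000×10^-6 kg) = 112.5 mg

112 mg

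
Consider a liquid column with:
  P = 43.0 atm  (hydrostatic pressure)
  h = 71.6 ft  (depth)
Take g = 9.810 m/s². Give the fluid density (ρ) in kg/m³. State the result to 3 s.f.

20400 kg/m³

Rearranging P = ρ·g·h for ρ: ρ = P/(g·h).
P = 43.0 atm = 4.357×10^6 Pa; h = 71.6 ft = 21.82 m; g = 9.810 m/s².
ρ = 20351 kg/m³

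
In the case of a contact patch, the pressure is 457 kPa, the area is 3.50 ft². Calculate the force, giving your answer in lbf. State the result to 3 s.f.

33400 lbf

Rearranging P = F/A for F: F = P·A.
P = 457 kPa = 4.570×10^5 Pa; A = 3.50 ft² = 0.3252 m².
F = 1.486×10^5 N
1.486×10^5 N × (1 lbf / 4.448 N) = 33406 lbf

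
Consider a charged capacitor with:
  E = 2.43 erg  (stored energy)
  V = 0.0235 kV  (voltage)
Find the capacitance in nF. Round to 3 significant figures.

0.880 nF

Solving E = ½C·V² for C: C = 2E/V².
E = 2.43 erg = 2.430×10^-7 J; V = 0.0235 kV = 23.50 V.
C = 8.800×10^-10 F
8.800×10^-10 F × (1 nF / 1.000×10^-9 F) = 0.8800 nF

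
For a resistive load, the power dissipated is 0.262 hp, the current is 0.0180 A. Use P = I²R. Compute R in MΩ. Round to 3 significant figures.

0.603 MΩ

Rearranging P = I²R for R: R = P/I².
P = 0.262 hp = 195.4 W; I = 0.0180 A.
R = 6.030×10^5 Ω
6.030×10^5 Ω × (1 MΩ / 1.000×10^6 Ω) = 0.6030 MΩ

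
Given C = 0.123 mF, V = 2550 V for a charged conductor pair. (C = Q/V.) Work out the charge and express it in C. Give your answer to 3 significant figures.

0.314 C

Solving C = Q/V for Q: Q = CV.
C = 0.123 mF = 1.230×10^-4 F; V = 2550 V.
Q = 0.3137 C  (the unit combination reduces to A·s = C)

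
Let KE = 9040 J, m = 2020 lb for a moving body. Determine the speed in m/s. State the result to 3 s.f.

4.44 m/s

Rearranging KE = ½mv² for v: v = √(2·KE/m).
KE = 9040 J; m = 2020 lb = 916.3 kg.
v = 4.442 m/s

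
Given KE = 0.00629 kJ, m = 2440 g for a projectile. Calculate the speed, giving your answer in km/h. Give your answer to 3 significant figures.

8.17 km/h

Rearranging: v = √(2·KE/m).
KE = 0.00629 kJ = 6.290 J; m = 2440 g = 2.440 kg.
v = 2.271 m/s
2.271 m/s × (1 km/h / 0.2778 m/s) = 8.174 km/h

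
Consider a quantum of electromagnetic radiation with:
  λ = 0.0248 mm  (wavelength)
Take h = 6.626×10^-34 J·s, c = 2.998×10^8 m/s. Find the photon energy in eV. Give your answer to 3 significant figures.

0.0500 eV

Directly: E = hc/λ.
λ = 0.0248 mm = 2.480×10^-5 m; h = 6.626×10^-34 J·s; c = 2.998×10^8 m/s.
E = 8.010×10^-21 J  (the unit combination reduces to kg·m²/s² = J)
8.010×10^-21 J × (1 eV / 1.602×10^-19 J) = 0.04999 eV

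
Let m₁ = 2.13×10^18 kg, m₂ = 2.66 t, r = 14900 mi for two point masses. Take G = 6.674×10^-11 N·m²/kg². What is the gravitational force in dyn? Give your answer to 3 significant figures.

65.8 dyn

F is given directly by: F = Gm₁m₂/r².
m₁ = 2.13×10^18 kg; m₂ = 2.66 t = 2660 kg; r = 14900 mi = 2.398×10^7 m; G = 6.674×10^-11 N·m²/kg².
F = 6.576×10^-4 N
6.576×10^-4 N × (1 dyn / 1.000×10^-5 N) = 65.76 dyn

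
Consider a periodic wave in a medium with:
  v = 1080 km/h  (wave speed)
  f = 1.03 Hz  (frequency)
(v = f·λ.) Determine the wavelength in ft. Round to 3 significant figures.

956 ft

Rearranging v = f·λ for λ: λ = v/f.
v = 1080 km/h = 300.0 m/s; f = 1.03 Hz.
λ = 291.3 m
291.3 m × (1 ft / 0.3048 m) = 955.6 ft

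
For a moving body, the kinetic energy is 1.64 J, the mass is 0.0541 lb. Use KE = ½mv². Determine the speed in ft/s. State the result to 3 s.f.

37.9 ft/s

Rearranging KE = ½mv² for v: v = √(2·KE/m).
KE = 1.64 J; m = 0.0541 lb = 0.02454 kg.
v = 11.56 m/s
11.56 m/s × (1 ft/s / 0.3048 m/s) = 37.93 ft/s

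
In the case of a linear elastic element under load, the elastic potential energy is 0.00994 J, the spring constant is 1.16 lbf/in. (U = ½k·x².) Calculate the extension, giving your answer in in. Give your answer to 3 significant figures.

Solving U = ½k·x² for x: x = √(2U/k).
U = 0.00994 J; k = 1.16 lbf/in = 203.1 N/m.
x = 0.009892 m
0.009892 m × (1 in / 0.02540 m) = 0.3895 in

0.389 in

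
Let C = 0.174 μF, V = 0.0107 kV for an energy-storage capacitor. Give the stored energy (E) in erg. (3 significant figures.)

Directly: E = ½CV².
C = 0.174 μF = 1.740×10^-7 F; V = 0.0107 kV = 10.70 V.
E = 9.961×10^-6 J
9.961×10^-6 J × (1 erg / 1.000×10^-7 J) = 99.61 erg

99.6 erg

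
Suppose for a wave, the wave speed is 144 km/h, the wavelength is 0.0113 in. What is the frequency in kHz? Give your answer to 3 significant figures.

Rearranging: f = v/λ.
v = 144 km/h = 40.00 m/s; λ = 0.0113 in = 2.870×10^-4 m.
f = 1.394×10^5 Hz
1.394×10^5 Hz × (1 kHz / 1000 Hz) = 139.4 kHz

139 kHz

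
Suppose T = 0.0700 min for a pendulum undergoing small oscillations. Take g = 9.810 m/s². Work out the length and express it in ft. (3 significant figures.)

14.4 ft

Solving T = 2π√(L/g) for L: L = g·(T/2π)².
T = 0.0700 min = 4.200 s; g = 9.810 m/s².
L = 4.383 m
4.383 m × (1 ft / 0.3048 m) = 14.38 ft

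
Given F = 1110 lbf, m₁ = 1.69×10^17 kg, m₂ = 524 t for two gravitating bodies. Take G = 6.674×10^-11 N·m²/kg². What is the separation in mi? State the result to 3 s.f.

21.5 mi

Rearranging F = G·m₁·m₂/r² for r: r = √(G·m₁m₂/F).
F = 1110 lbf = 4938 N; m₁ = 1.69×10^17 kg; m₂ = 524 t = 5.240×10^5 kg; G = 6.674×10^-11 N·m²/kg².
r = 34598 m
34598 m × (1 mi / 1609 m) = 21.50 mi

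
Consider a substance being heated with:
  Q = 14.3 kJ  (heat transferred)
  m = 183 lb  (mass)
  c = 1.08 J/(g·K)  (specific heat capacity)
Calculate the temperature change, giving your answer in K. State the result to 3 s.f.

0.160 K

Rearranging: ΔT = Q/(m·c).
Q = 14.3 kJ = 14300 J; m = 183 lb = 83.01 kg; c = 1.08 J/(g·K) = 1080 J/(kg·K).
ΔT = 0.1595 K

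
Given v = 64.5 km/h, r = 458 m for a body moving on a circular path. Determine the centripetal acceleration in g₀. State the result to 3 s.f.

0.0715 g₀

Directly: a = v²/r.
v = 64.5 km/h = 17.92 m/s; r = 458 m.
a = 0.7009 m/s²
0.7009 m/s² × (1 g₀ / 9.807 m/s²) = 0.07147 g₀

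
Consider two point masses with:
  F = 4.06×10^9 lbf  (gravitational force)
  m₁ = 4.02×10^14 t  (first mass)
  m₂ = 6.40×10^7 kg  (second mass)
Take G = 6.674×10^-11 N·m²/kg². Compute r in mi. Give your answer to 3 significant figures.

0.192 mi

Solving F = G·m₁·m₂/r² for r: r = √(G·m₁m₂/F).
F = 4.06×10^9 lbf = 1.806×10^10 N; m₁ = 4.02×10^14 t = 4.020×10^17 kg; m₂ = 6.40×10^7 kg; G = 6.674×10^-11 N·m²/kg².
r = 308.3 m
308.3 m × (1 mi / 1609 m) = 0.1916 mi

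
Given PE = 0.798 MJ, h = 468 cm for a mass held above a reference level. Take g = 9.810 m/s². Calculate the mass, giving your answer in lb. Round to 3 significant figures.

38300 lb

Solving PE = m·g·h for m: m = PE/(g·h).
PE = 0.798 MJ = 7.980×10^5 J; h = 468 cm = 4.680 m; g = 9.810 m/s².
m = 17382 kg
17382 kg × (1 lb / 0.4536 kg) = 38320 lb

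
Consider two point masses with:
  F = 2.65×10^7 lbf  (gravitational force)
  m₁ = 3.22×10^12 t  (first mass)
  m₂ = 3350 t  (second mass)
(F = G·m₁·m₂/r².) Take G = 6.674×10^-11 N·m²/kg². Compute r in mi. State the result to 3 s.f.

0.0486 mi

From Newton's law of gravitation: r = √(G·m₁m₂/F).
F = 2.65×10^7 lbf = 1.179×10^8 N; m₁ = 3.22×10^12 t = 3.220×10^15 kg; m₂ = 3350 t = 3.350×10^6 kg; G = 6.674×10^-11 N·m²/kg².
r = 78.15 m
78.15 m × (1 mi / 1609 m) = 0.04856 mi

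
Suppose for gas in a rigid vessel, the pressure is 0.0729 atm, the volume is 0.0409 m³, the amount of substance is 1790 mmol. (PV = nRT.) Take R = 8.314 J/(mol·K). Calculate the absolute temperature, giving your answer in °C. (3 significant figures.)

Rearranging PV = nRT for T: T = PV/(nR).
P = 0.0729 atm = 7387 Pa; V = 0.0409 m³; n = 1790 mmol = 1.790 mol; R = 8.314 J/(mol·K).
T = 20.30 K
20.30 K − 273.15 = -252.8 °C

-253 °C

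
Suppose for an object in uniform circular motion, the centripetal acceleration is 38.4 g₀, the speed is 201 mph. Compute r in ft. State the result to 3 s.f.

Rearranging: r = v²/a.
a = 38.4 g₀ = 376.6 m/s²; v = 201 mph = 89.86 m/s.
r = 21.44 m
21.44 m × (1 ft / 0.3048 m) = 70.34 ft

70.3 ft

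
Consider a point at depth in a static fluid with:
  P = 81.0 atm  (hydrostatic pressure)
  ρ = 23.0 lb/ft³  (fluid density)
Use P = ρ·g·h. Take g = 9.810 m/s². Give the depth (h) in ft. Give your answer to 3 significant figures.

Rearranging P = ρ·g·h for h: h = P/(ρ·g).
P = 81.0 atm = 8.207×10^6 Pa; ρ = 23.0 lb/ft³ = 368.4 kg/m³; g = 9.810 m/s².
h = 2271 m
2271 m × (1 ft / 0.3048 m) = 7450 ft

7450 ft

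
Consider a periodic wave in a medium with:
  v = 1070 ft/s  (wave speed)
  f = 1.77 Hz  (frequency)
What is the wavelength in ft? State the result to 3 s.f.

Rearranging v = f·λ for λ: λ = v/f.
v = 1070 ft/s = 326.1 m/s; f = 1.77 Hz.
λ = 184.3 m
184.3 m × (1 ft / 0.3048 m) = 604.5 ft

605 ft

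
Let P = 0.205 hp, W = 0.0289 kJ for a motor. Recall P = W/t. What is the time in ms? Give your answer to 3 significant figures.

Rearranging: t = W/P.
P = 0.205 hp = 152.9 W; W = 0.0289 kJ = 28.90 J.
t = 0.1891 s
0.1891 s × (1 ms / 0.001000 s) = 189.1 ms

189 ms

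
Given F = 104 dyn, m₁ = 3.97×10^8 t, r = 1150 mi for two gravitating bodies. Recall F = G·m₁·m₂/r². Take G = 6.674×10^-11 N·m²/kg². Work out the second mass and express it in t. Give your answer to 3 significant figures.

Rearranging F = G·m₁·m₂/r² for m₂: m₂ = F·r²/(G·m₁).
F = 104 dyn = 0.001040 N; m₁ = 3.97×10^8 t = 3.970×10^11 kg; r = 1150 mi = 1.851×10^6 m; G = 6.674×10^-11 N·m²/kg².
m₂ = 1.344×10^8 kg
1.344×10^8 kg × (1 t / 1000 kg) = 1.344×10^5 t

1.34×10^5 t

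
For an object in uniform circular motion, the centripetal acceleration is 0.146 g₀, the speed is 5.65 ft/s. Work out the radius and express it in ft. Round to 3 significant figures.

6.80 ft

Solving a = v²/r for r: r = v²/a.
a = 0.146 g₀ = 1.432 m/s²; v = 5.65 ft/s = 1.722 m/s.
r = 2.071 m
2.071 m × (1 ft / 0.3048 m) = 6.796 ft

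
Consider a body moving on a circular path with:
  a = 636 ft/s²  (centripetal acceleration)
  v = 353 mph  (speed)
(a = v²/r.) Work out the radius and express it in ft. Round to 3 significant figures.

Rearranging: r = v²/a.
a = 636 ft/s² = 193.9 m/s²; v = 353 mph = 157.8 m/s.
r = 128.5 m
128.5 m × (1 ft / 0.3048 m) = 421.5 ft

421 ft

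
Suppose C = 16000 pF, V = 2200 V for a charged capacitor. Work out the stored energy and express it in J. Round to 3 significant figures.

0.0387 J

E is given directly by: E = ½CV².
C = 16000 pF = 1.600×10^-8 F; V = 2200 V.
E = 0.03872 J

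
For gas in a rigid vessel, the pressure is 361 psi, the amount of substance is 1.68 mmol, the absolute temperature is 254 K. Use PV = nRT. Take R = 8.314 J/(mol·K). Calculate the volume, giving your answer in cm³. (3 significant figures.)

1.43 cm³

Rearranging: V = nRT/P.
P = 361 psi = 2.489×10^6 Pa; n = 1.68 mmol = 0.001680 mol; T = 254 K; R = 8.314 J/(mol·K).
V = 1.425×10^-6 m³
1.425×10^-6 m³ × (1 cm³ / 1.000×10^-6 m³) = 1.425 cm³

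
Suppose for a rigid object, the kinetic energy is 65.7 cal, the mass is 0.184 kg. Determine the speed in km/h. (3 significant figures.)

197 km/h

Rearranging: v = √(2·KE/m).
KE = 65.7 cal = 274.9 J; m = 0.184 kg.
v = 54.66 m/s
54.66 m/s × (1 km/h / 0.2778 m/s) = 196.8 km/h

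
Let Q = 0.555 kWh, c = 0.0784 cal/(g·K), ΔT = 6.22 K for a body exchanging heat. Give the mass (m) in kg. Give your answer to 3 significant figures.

Rearranging: m = Q/(c·ΔT).
Q = 0.555 kWh = 1.998×10^6 J; c = 0.0784 cal/(g·K) = 328.0 J/(kg·K); ΔT = 6.22 K.
m = 979.3 kg

979 kg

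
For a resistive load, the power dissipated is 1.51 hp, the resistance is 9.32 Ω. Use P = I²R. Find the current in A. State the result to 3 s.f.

Solving P = I²R for I: I = √(P/R).
P = 1.51 hp = 1126 W; R = 9.32 Ω.
I = 10.99 A

11.0 A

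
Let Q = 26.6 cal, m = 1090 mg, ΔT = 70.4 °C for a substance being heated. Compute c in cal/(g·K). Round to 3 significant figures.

0.347 cal/(g·K)

Rearranging: c = Q/(m·ΔT).
Q = 26.6 cal = 111.3 J; m = 1090 mg = 0.001090 kg; ΔT = 70.4 °C = 70.40 K.
c = 1450 J/(kg·K)
1450 J/(kg·K) × (1 cal/(g·K) / 4184 J/(kg·K)) = 0.3466 cal/(g·K)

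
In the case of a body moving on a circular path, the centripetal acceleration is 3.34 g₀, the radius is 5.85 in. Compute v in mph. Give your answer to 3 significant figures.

4.93 mph

Rearranging: v = √(a·r).
a = 3.34 g₀ = 32.75 m/s²; r = 5.85 in = 0.1486 m.
v = 2.206 m/s
2.206 m/s × (1 mph / 0.4470 m/s) = 4.935 mph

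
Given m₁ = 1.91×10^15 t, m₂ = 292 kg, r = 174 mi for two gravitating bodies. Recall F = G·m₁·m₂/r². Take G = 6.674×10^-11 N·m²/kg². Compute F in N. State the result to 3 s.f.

F is given directly by: F = Gm₁m₂/r².
m₁ = 1.91×10^15 t = 1.910×10^18 kg; m₂ = 292 kg; r = 174 mi = 2.800×10^5 m; G = 6.674×10^-11 N·m²/kg².
F = 0.4747 N  (the unit combination reduces to kg·m/s² = N)

0.475 N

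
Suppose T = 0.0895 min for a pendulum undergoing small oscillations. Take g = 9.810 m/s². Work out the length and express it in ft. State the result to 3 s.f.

Solving T = 2π√(L/g) for L: L = g·(T/2π)².
T = 0.0895 min = 5.370 s; g = 9.810 m/s².
L = 7.166 m
7.166 m × (1 ft / 0.3048 m) = 23.51 ft

23.5 ft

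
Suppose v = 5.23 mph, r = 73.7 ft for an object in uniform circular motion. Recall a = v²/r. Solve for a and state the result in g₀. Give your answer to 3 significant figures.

0.0248 g₀

Directly: a = v²/r.
v = 5.23 mph = 2.338 m/s; r = 73.7 ft = 22.46 m.
a = 0.2433 m/s²
0.2433 m/s² × (1 g₀ / 9.807 m/s²) = 0.02481 g₀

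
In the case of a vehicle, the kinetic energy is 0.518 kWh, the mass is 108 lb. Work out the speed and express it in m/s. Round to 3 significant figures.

276 m/s

Rearranging: v = √(2·KE/m).
KE = 0.518 kWh = 1.865×10^6 J; m = 108 lb = 48.99 kg.
v = 275.9 m/s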